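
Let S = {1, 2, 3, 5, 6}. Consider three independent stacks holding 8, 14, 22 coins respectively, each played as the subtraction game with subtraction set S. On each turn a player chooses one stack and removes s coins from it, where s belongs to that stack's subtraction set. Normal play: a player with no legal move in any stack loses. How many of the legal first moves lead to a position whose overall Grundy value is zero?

0

All stacks use S = {1, 2, 3, 5, 6}:
G(0) = 0
G(1) = mex{0} = 1
G(2) = mex{1,0} = 2
G(3) = mex{2,1,0} = 3
G(4) = mex{3,2,1} = 0
G(5) = mex{0,3,2,0} = 1
G(6) = mex{1,0,3,1,0} = 2
G(7) = mex{2,1,0,2,1} = 3
G(8) = mex{3,2,1,3,2} = 0
G(9) = mex{0,3,2,0,3} = 1
G(10) = mex{1,0,3,1,0} = 2
G(11) = mex{2,1,0,2,1} = 3
G(12) = mex{3,2,1,3,2} = 0
G(13) = mex{0,3,2,0,3} = 1
G(14) = mex{1,0,3,1,0} = 2
G(15) = mex{2,1,0,2,1} = 3
G(16) = mex{3,2,1,3,2} = 0
G(17) = mex{0,3,2,0,3} = 1
G(18) = mex{1,0,3,1,0} = 2
G(19) = mex{2,1,0,2,1} = 3
G(20) = mex{3,2,1,3,2} = 0
G(21) = mex{0,3,2,0,3} = 1
G(22) = mex{1,0,3,1,0} = 2
Stack A: G(8) = 0.
Stack B: G(14) = 2.
Stack C: G(22) = 2.
Combined Grundy value = 0 ⊕ 2 ⊕ 2 = 0.
A winning move leaves total XOR = 0, i.e. changes one component's Grundy value g to g ⊕ X where X is the current total.
Stack A: target g' = 0⊕0 = 0, but every legal move changes the Grundy value (mex property), so 0 moves.
Stack B: target g' = 2⊕0 = 2, but every legal move changes the Grundy value (mex property), so 0 moves.
Stack C: target g' = 2⊕0 = 2, but every legal move changes the Grundy value (mex property), so 0 moves.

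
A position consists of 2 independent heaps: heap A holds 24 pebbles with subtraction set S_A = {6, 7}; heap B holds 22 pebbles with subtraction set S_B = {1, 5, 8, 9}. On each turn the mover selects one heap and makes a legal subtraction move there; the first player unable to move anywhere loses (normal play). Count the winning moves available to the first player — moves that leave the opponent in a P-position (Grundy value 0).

Heap A, S = {6, 7}:
G(0) = 0
G(1) = mex{} = 0
G(2) = mex{} = 0
G(3) = mex{} = 0
G(4) = mex{} = 0
G(5) = mex{} = 0
G(6) = mex{0} = 1
G(7) = mex{0,0} = 1
G(8) = mex{0,0} = 1
G(9) = mex{0,0} = 1
G(10) = mex{0,0} = 1
G(11) = mex{0,0} = 1
G(12) = mex{1,0} = 2
G(13) = mex{1,1} = 0
G(14) = mex{1,1} = 0
G(15) = mex{1,1} = 0
G(16) = mex{1,1} = 0
G(17) = mex{1,1} = 0
G(18) = mex{2,1} = 0
G(19) = mex{0,2} = 1
G(20) = mex{0,0} = 1
G(21) = mex{0,0} = 1
G(22) = mex{0,0} = 1
G(23) = mex{0,0} = 1
G(24) = mex{0,0} = 1
G_A(24) = 1.
Heap B, S = {1, 5, 8, 9}:
G(0) = 0
G(1) = mex{0} = 1
G(2) = mex{1} = 0
G(3) = mex{0} = 1
G(4) = mex{1} = 0
G(5) = mex{0,0} = 1
G(6) = mex{1,1} = 0
G(7) = mex{0,0} = 1
G(8) = mex{1,1,0} = 2
G(9) = mex{2,0,1,0} = 3
G(10) = mex{3,1,0,1} = 2
G(11) = mex{2,0,1,0} = 3
G(12) = mex{3,1,0,1} = 2
G(13) = mex{2,2,1,0} = 3
G(14) = mex{3,3,0,1} = 2
G(15) = mex{2,2,1,0} = 3
G(16) = mex{3,3,2,1} = 0
G(17) = mex{0,2,3,2} = 1
G(18) = mex{1,3,2,3} = 0
G(19) = mex{0,2,3,2} = 1
G(20) = mex{1,3,2,3} = 0
G(21) = mex{0,0,3,2} = 1
G(22) = mex{1,1,2,3} = 0
G_B(22) = 0.
Combined Grundy value = 1 ⊕ 0 = 1.
A winning move leaves total XOR = 0, i.e. changes one component's Grundy value g to g ⊕ X where X is the current total.
Heap A: need g' = 1⊕1 = 0. Options: 24−6→G=0, 24−7→G=0. Hits: 2.
Heap B: need g' = 0⊕1 = 1. Options: 22−1→G=1, 22−5→G=1, 22−8→G=2, 22−9→G=3. Hits: 2.

4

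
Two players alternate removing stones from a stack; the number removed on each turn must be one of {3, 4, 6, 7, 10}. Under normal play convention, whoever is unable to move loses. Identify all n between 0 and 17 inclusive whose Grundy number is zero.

G(0) = 0
G(1) = mex{} = 0
G(2) = mex{} = 0
G(3) = mex{0} = 1
G(4) = mex{0,0} = 1
G(5) = mex{0,0} = 1
G(6) = mex{1,0,0} = 2
G(7) = mex{1,1,0,0} = 2
G(8) = mex{1,1,0,0} = 2
G(9) = mex{2,1,1,0} = 3
G(10) = mex{2,2,1,1,0} = 3
G(11) = mex{2,2,1,1,0} = 3
G(12) = mex{3,2,2,1,0} = 4
G(13) = mex{3,3,2,2,1} = 0
G(14) = mex{3,3,2,2,1} = 0
G(15) = mex{4,3,3,2,1} = 0
G(16) = mex{0,4,3,3,2} = 1
G(17) = mex{0,0,3,3,2} = 1
P-positions are exactly the n with G(n) = 0.

0, 1, 2, 13, 14, 15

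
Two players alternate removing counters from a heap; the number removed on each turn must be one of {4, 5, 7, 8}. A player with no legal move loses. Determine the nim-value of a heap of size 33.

2

n :  0  1  2  3  4  5  6  7  8  9 10 11 12 13 14 15 16 17 18 19 20 21 22 23 24 25 26 27 28 29 30 31 32 33
G :  0  0  0  0  1  1  1  1  2  2  2  2  0  0  0  0  1  1  1  1  2  2  2  2  0  0  0  0  1  1  1  1  2  2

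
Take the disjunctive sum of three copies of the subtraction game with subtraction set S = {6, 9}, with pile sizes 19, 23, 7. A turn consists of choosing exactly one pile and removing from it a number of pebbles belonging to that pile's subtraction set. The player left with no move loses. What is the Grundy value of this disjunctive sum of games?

All piles use S = {6, 9}:
G(0) = 0
G(1) = mex{} = 0
G(2) = mex{} = 0
G(3) = mex{} = 0
G(4) = mex{} = 0
G(5) = mex{} = 0
G(6) = mex{0} = 1
G(7) = mex{0} = 1
G(8) = mex{0} = 1
G(9) = mex{0,0} = 1
G(10) = mex{0,0} = 1
G(11) = mex{0,0} = 1
G(12) = mex{1,0} = 2
G(13) = mex{1,0} = 2
G(14) = mex{1,0} = 2
G(15) = mex{1,1} = 0
G(16) = mex{1,1} = 0
G(17) = mex{1,1} = 0
G(18) = mex{2,1} = 0
G(19) = mex{2,1} = 0
G(20) = mex{2,1} = 0
G(21) = mex{0,2} = 1
G(22) = mex{0,2} = 1
G(23) = mex{0,2} = 1
Pile A: G(19) = 0.
Pile B: G(23) = 1.
Pile C: G(7) = 1.
Combined Grundy value = 0 ⊕ 1 ⊕ 1 = 0.

0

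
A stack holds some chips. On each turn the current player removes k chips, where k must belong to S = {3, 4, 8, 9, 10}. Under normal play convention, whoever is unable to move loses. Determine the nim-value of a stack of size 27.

2

G(0) = 0
G(1) = mex{} = 0
G(2) = mex{} = 0
G(3) = mex{0} = 1
G(4) = mex{0,0} = 1
G(5) = mex{0,0} = 1
G(6) = mex{1,0} = 2
G(7) = mex{1,1} = 0
G(8) = mex{1,1,0} = 2
G(9) = mex{2,1,0,0} = 3
G(10) = mex{0,2,0,0,0} = 1
G(11) = mex{2,0,1,0,0} = 3
G(12) = mex{3,2,1,1,0} = 4
G(13) = mex{1,3,1,1,1} = 0
G(14) = mex{3,1,2,1,1} = 0
G(15) = mex{4,3,0,2,1} = 5
G(16) = mex{0,4,2,0,2} = 1
G(17) = mex{0,0,3,2,0} = 1
G(18) = mex{5,0,1,3,2} = 4
G(19) = mex{1,5,3,1,3} = 0
G(20) = mex{1,1,4,3,1} = 0
G(21) = mex{4,1,0,4,3} = 2
G(22) = mex{0,4,0,0,4} = 1
G(23) = mex{0,0,5,0,0} = 1
G(24) = mex{2,0,1,5,0} = 3
G(25) = mex{1,2,1,1,5} = 0
G(26) = mex{1,1,4,1,1} = 0
G(27) = mex{3,1,0,4,1} = 2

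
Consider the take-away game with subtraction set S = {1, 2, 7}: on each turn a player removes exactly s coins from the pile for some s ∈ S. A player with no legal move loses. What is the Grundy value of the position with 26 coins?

n :  0  1  2  3  4  5  6  7  8  9 10 11 12 13 14 15 16 17 18 19 20 21 22 23 24 25 26
G :  0  1  2  0  1  2  0  1  2  0  1  2  0  1  2  0  1  2  0  1  2  0  1  2  0  1  2

2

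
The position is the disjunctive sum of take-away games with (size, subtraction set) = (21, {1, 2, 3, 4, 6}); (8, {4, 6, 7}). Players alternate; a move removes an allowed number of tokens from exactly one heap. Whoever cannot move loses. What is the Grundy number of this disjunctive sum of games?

Heap A, S = {1, 2, 3, 4, 6}:
n :  0  1  2  3  4  5  6  7  8  9 10 11 12 13 14 15 16 17 18 19 20 21
G :  0  1  2  3  4  0  1  2  3  4  0  1  2  3  4  0  1  2  3  4  0  1
G_A(21) = 1.
Heap B, S = {4, 6, 7}:
n : 0 1 2 3 4 5 6 7 8
G : 0 0 0 0 1 1 1 1 2
G_B(8) = 2.
Combined Grundy value = 1 ⊕ 2 = 3.

3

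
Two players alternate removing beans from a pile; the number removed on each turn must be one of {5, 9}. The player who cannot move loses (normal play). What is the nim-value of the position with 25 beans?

2

n :  0  1  2  3  4  5  6  7  8  9 10 11 12 13 14 15 16 17 18 19 20 21 22 23 24 25
G :  0  0  0  0  0  1  1  1  1  1  2  2  2  2  0  0  0  0  0  1  1  1  1  1  2  2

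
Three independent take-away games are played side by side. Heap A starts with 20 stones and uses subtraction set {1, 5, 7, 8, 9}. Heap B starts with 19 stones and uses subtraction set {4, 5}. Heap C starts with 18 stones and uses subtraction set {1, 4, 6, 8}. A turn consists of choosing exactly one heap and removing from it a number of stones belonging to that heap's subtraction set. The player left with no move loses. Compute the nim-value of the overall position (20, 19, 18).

1

Heap A, S = {1, 5, 7, 8, 9}:
G(0) = 0
G(1) = mex{0} = 1
G(2) = mex{1} = 0
G(3) = mex{0} = 1
G(4) = mex{1} = 0
G(5) = mex{0,0} = 1
G(6) = mex{1,1} = 0
G(7) = mex{0,0,0} = 1
G(8) = mex{1,1,1,0} = 2
G(9) = mex{2,0,0,1,0} = 3
G(10) = mex{3,1,1,0,1} = 2
G(11) = mex{2,0,0,1,0} = 3
G(12) = mex{3,1,1,0,1} = 2
G(13) = mex{2,2,0,1,0} = 3
G(14) = mex{3,3,1,0,1} = 2
G(15) = mex{2,2,2,1,0} = 3
G(16) = mex{3,3,3,2,1} = 0
G(17) = mex{0,2,2,3,2} = 1
G(18) = mex{1,3,3,2,3} = 0
G(19) = mex{0,2,2,3,2} = 1
G(20) = mex{1,3,3,2,3} = 0
G_A(20) = 0.
Heap B, S = {4, 5}:
G(0) = 0
G(1) = mex{} = 0
G(2) = mex{} = 0
G(3) = mex{} = 0
G(4) = mex{0} = 1
G(5) = mex{0,0} = 1
G(6) = mex{0,0} = 1
G(7) = mex{0,0} = 1
G(8) = mex{1,0} = 2
G(9) = mex{1,1} = 0
G(10) = mex{1,1} = 0
G(11) = mex{1,1} = 0
G(12) = mex{2,1} = 0
G(13) = mex{0,2} = 1
G(14) = mex{0,0} = 1
G(15) = mex{0,0} = 1
G(16) = mex{0,0} = 1
G(17) = mex{1,0} = 2
G(18) = mex{1,1} = 0
G(19) = mex{1,1} = 0
G_B(19) = 0.
Heap C, S = {1, 4, 6, 8}:
G(0) = 0
G(1) = mex{0} = 1
G(2) = mex{1} = 0
G(3) = mex{0} = 1
G(4) = mex{1,0} = 2
G(5) = mex{2,1} = 0
G(6) = mex{0,0,0} = 1
G(7) = mex{1,1,1} = 0
G(8) = mex{0,2,0,0} = 1
G(9) = mex{1,0,1,1} = 2
G(10) = mex{2,1,2,0} = 3
G(11) = mex{3,0,0,1} = 2
G(12) = mex{2,1,1,2} = 0
G(13) = mex{0,2,0,0} = 1
G(14) = mex{1,3,1,1} = 0
G(15) = mex{0,2,2,0} = 1
G(16) = mex{1,0,3,1} = 2
G(17) = mex{2,1,2,2} = 0
G(18) = mex{0,0,0,3} = 1
G_C(18) = 1.
Combined Grundy value = 0 ⊕ 0 ⊕ 1 = 1.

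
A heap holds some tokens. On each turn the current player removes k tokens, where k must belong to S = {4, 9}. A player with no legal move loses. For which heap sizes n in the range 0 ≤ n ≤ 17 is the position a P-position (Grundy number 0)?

0, 1, 2, 3, 8, 13, 14, 15, 16

n :  0  1  2  3  4  5  6  7  8  9 10 11 12 13 14 15 16 17
G :  0  0  0  0  1  1  1  1  0  2  2  2  1  0  0  0  0  1
P-positions are exactly the n with G(n) = 0.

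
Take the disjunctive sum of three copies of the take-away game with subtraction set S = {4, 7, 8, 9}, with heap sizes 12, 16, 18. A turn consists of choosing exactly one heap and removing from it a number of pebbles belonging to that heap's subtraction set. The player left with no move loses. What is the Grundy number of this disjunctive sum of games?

2

All heaps use S = {4, 7, 8, 9}:
G(0) = 0
G(1) = mex{} = 0
G(2) = mex{} = 0
G(3) = mex{} = 0
G(4) = mex{0} = 1
G(5) = mex{0} = 1
G(6) = mex{0} = 1
G(7) = mex{0,0} = 1
G(8) = mex{1,0,0} = 2
G(9) = mex{1,0,0,0} = 2
G(10) = mex{1,0,0,0} = 2
G(11) = mex{1,1,0,0} = 2
G(12) = mex{2,1,1,0} = 3
G(13) = mex{2,1,1,1} = 0
G(14) = mex{2,1,1,1} = 0
G(15) = mex{2,2,1,1} = 0
G(16) = mex{3,2,2,1} = 0
G(17) = mex{0,2,2,2} = 1
G(18) = mex{0,2,2,2} = 1
Heap A: G(12) = 3.
Heap B: G(16) = 0.
Heap C: G(18) = 1.
Combined Grundy value = 3 ⊕ 0 ⊕ 1 = 2.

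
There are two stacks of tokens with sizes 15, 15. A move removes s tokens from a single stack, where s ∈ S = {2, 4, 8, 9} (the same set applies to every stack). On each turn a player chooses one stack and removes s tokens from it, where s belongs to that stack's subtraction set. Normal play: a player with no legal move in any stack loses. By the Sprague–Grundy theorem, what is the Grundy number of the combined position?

0

All stacks use S = {2, 4, 8, 9}:
n :  0  1  2  3  4  5  6  7  8  9 10 11 12 13 14 15
G :  0  0  1  1  2  2  0  0  1  1  2  2  0  0  1  1
Stack A: G(15) = 1.
Stack B: G(15) = 1.
Combined Grundy value = 1 ⊕ 1 = 0.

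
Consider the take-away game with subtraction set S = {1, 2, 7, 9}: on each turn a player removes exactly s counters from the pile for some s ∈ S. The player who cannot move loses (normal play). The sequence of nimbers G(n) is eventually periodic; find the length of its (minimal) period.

11

n :  0  1  2  3  4  5  6  7  8  9 10 11 12 13 14 15 16 17 18 19 20 21 22 23
G :  0  1  2  0  1  2  0  1  2  3  4  0  1  2  0  1  2  0  1  2  3  4  0  1
G(n+11) = G(n) holds for n = 0,…,8 (a full window of length max(S) = 9), so the sequence is purely periodic with period 11.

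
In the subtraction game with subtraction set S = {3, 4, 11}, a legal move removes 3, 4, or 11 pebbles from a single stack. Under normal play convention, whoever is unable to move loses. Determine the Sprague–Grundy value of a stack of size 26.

n :  0  1  2  3  4  5  6  7  8  9 10 11 12 13 14 15 16 17 18 19 20 21 22 23 24 25 26
G :  0  0  0  1  1  1  2  0  0  0  1  1  1  2  0  0  0  1  1  1  2  0  0  0  1  1  1

1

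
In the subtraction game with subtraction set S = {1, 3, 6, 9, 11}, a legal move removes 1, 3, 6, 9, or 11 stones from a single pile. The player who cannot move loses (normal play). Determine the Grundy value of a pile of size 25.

G(0) = 0
G(1) = mex{0} = 1
G(2) = mex{1} = 0
G(3) = mex{0,0} = 1
G(4) = mex{1,1} = 0
G(5) = mex{0,0} = 1
G(6) = mex{1,1,0} = 2
G(7) = mex{2,0,1} = 3
G(8) = mex{3,1,0} = 2
G(9) = mex{2,2,1,0} = 3
G(10) = mex{3,3,0,1} = 2
G(11) = mex{2,2,1,0,0} = 3
G(12) = mex{3,3,2,1,1} = 0
G(13) = mex{0,2,3,0,0} = 1
G(14) = mex{1,3,2,1,1} = 0
G(15) = mex{0,0,3,2,0} = 1
G(16) = mex{1,1,2,3,1} = 0
G(17) = mex{0,0,3,2,2} = 1
G(18) = mex{1,1,0,3,3} = 2
G(19) = mex{2,0,1,2,2} = 3
G(20) = mex{3,1,0,3,3} = 2
G(21) = mex{2,2,1,0,2} = 3
G(22) = mex{3,3,0,1,3} = 2
G(23) = mex{2,2,1,0,0} = 3
G(24) = mex{3,3,2,1,1} = 0
G(25) = mex{0,2,3,0,0} = 1

1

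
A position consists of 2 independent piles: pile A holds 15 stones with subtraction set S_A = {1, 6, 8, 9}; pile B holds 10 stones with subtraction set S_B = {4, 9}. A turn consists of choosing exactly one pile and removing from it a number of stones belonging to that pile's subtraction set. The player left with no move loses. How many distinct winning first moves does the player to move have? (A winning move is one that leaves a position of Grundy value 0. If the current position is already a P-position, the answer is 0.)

Pile A, S = {1, 6, 8, 9}:
n :  0  1  2  3  4  5  6  7  8  9 10 11 12 13 14 15
G :  0  1  0  1  0  1  2  0  1  2  3  2  3  2  0  1
G_A(15) = 1.
Pile B, S = {4, 9}:
n :  0  1  2  3  4  5  6  7  8  9 10
G :  0  0  0  0  1  1  1  1  0  2  2
G_B(10) = 2.
Combined Grundy value = 1 ⊕ 2 = 3.
A winning move leaves total XOR = 0, i.e. changes one component's Grundy value g to g ⊕ X where X is the current total.
Pile A: need g' = 1⊕3 = 2. Options: 15−1→G=0, 15−6→G=2, 15−8→G=0, 15−9→G=2. Hits: 2.
Pile B: need g' = 2⊕3 = 1. Options: 10−4→G=1, 10−9→G=0. Hits: 1.

3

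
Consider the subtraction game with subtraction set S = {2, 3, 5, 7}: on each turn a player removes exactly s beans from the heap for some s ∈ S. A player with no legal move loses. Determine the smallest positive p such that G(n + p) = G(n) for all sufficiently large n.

n :  0  1  2  3  4  5  6  7  8  9 10 11 12 13 14 15 16 17 18 19
G :  0  0  1  1  2  2  3  3  4  0  0  1  1  2  2  3  3  4  0  0
G(n+9) = G(n) holds for n = 0,…,6 (a full window of length max(S) = 7), so the sequence is purely periodic with period 9.

9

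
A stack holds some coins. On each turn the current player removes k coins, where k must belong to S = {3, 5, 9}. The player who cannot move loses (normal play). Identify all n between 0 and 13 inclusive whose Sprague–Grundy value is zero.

0, 1, 2, 8, 12

n :  0  1  2  3  4  5  6  7  8  9 10 11 12 13
G :  0  0  0  1  1  1  2  2  0  3  3  1  0  2
P-positions are exactly the n with G(n) = 0.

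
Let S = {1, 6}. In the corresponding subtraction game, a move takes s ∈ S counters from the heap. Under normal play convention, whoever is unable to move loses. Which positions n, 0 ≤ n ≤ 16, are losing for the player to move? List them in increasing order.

G(0) = 0
G(1) = mex{0} = 1
G(2) = mex{1} = 0
G(3) = mex{0} = 1
G(4) = mex{1} = 0
G(5) = mex{0} = 1
G(6) = mex{1,0} = 2
G(7) = mex{2,1} = 0
G(8) = mex{0,0} = 1
G(9) = mex{1,1} = 0
G(10) = mex{0,0} = 1
G(11) = mex{1,1} = 0
G(12) = mex{0,2} = 1
G(13) = mex{1,0} = 2
G(14) = mex{2,1} = 0
G(15) = mex{0,0} = 1
G(16) = mex{1,1} = 0
P-positions are exactly the n with G(n) = 0.

0, 2, 4, 7, 9, 11, 14, 16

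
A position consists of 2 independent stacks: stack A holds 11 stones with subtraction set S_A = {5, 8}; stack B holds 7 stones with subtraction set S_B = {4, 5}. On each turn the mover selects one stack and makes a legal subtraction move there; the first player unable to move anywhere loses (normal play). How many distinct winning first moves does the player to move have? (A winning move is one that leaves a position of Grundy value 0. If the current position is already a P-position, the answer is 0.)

1

Stack A, S = {5, 8}:
n :  0  1  2  3  4  5  6  7  8  9 10 11
G :  0  0  0  0  0  1  1  1  1  1  2  2
G_A(11) = 2.
Stack B, S = {4, 5}:
G(0) = 0
G(1) = mex{} = 0
G(2) = mex{} = 0
G(3) = mex{} = 0
G(4) = mex{0} = 1
G(5) = mex{0,0} = 1
G(6) = mex{0,0} = 1
G(7) = mex{0,0} = 1
G_B(7) = 1.
Combined Grundy value = 2 ⊕ 1 = 3.
A winning move leaves total XOR = 0, i.e. changes one component's Grundy value g to g ⊕ X where X is the current total.
Stack A: need g' = 2⊕3 = 1. Options: 11−5→G=1, 11−8→G=0. Hits: 1.
Stack B: need g' = 1⊕3 = 2. Options: 7−4→G=0, 7−5→G=0. Hits: 0.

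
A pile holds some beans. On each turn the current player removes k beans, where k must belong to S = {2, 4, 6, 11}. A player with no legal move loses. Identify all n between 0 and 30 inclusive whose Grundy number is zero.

0, 1, 8, 9, 16, 17, 24, 25

G(0) = 0
G(1) = mex{} = 0
G(2) = mex{0} = 1
G(3) = mex{0} = 1
G(4) = mex{1,0} = 2
G(5) = mex{1,0} = 2
G(6) = mex{2,1,0} = 3
G(7) = mex{2,1,0} = 3
G(8) = mex{3,2,1} = 0
G(9) = mex{3,2,1} = 0
G(10) = mex{0,3,2} = 1
G(11) = mex{0,3,2,0} = 1
G(12) = mex{1,0,3,0} = 2
G(13) = mex{1,0,3,1} = 2
G(14) = mex{2,1,0,1} = 3
G(15) = mex{2,1,0,2} = 3
G(16) = mex{3,2,1,2} = 0
G(17) = mex{3,2,1,3} = 0
G(18) = mex{0,3,2,3} = 1
G(19) = mex{0,3,2,0} = 1
G(20) = mex{1,0,3,0} = 2
G(21) = mex{1,0,3,1} = 2
G(22) = mex{2,1,0,1} = 3
G(23) = mex{2,1,0,2} = 3
G(24) = mex{3,2,1,2} = 0
G(25) = mex{3,2,1,3} = 0
G(26) = mex{0,3,2,3} = 1
G(27) = mex{0,3,2,0} = 1
G(28) = mex{1,0,3,0} = 2
G(29) = mex{1,0,3,1} = 2
G(30) = mex{2,1,0,1} = 3
P-positions are exactly the n with G(n) = 0.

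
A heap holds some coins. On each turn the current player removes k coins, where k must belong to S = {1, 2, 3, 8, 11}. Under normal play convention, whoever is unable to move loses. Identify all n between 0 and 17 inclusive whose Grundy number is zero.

n :  0  1  2  3  4  5  6  7  8  9 10 11 12 13 14 15 16 17
G :  0  1  2  3  0  1  2  3  4  0  1  2  3  0  1  2  3  4
P-positions are exactly the n with G(n) = 0.

0, 4, 9, 13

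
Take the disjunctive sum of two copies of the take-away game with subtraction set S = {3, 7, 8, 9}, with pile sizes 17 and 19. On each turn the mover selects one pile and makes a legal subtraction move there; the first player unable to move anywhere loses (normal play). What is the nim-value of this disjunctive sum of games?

All piles use S = {3, 7, 8, 9}:
n :  0  1  2  3  4  5  6  7  8  9 10 11 12 13 14 15 16 17 18 19
G :  0  0  0  1  1  1  0  2  2  1  3  3  0  2  4  1  0  0  0  1
Pile A: G(17) = 0.
Pile B: G(19) = 1.
Combined Grundy value = 0 ⊕ 1 = 1.

1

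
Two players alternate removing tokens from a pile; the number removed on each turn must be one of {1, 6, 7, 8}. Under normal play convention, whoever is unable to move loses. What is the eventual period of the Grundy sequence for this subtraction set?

13

G(0) = 0
G(1) = mex{0} = 1
G(2) = mex{1} = 0
G(3) = mex{0} = 1
G(4) = mex{1} = 0
G(5) = mex{0} = 1
G(6) = mex{1,0} = 2
G(7) = mex{2,1,0} = 3
G(8) = mex{3,0,1,0} = 2
G(9) = mex{2,1,0,1} = 3
G(10) = mex{3,0,1,0} = 2
G(11) = mex{2,1,0,1} = 3
G(12) = mex{3,2,1,0} = 4
G(13) = mex{4,3,2,1} = 0
G(14) = mex{0,2,3,2} = 1
G(15) = mex{1,3,2,3} = 0
G(16) = mex{0,2,3,2} = 1
G(17) = mex{1,3,2,3} = 0
G(18) = mex{0,4,3,2} = 1
G(19) = mex{1,0,4,3} = 2
G(20) = mex{2,1,0,4} = 3
G(21) = mex{3,0,1,0} = 2
G(22) = mex{2,1,0,1} = 3
G(23) = mex{3,0,1,0} = 2
G(24) = mex{2,1,0,1} = 3
G(25) = mex{3,2,1,0} = 4
G(26) = mex{4,3,2,1} = 0
G(27) = mex{0,2,3,2} = 1
G(n+13) = G(n) holds for n = 0,…,7 (a full window of length max(S) = 8), so the sequence is purely periodic with period 13.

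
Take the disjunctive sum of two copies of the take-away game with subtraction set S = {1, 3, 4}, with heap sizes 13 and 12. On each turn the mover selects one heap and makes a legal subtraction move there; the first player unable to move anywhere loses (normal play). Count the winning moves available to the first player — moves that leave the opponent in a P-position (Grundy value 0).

All heaps use S = {1, 3, 4}:
n :  0  1  2  3  4  5  6  7  8  9 10 11 12 13
G :  0  1  0  1  2  3  2  0  1  0  1  2  3  2
Heap A: G(13) = 2.
Heap B: G(12) = 3.
Combined Grundy value = 2 ⊕ 3 = 1.
A winning move leaves total XOR = 0, i.e. changes one component's Grundy value g to g ⊕ X where X is the current total.
Heap A: need g' = 2⊕1 = 3. Options: 13−1→G=3, 13−3→G=1, 13−4→G=0. Hits: 1.
Heap B: need g' = 3⊕1 = 2. Options: 12−1→G=2, 12−3→G=0, 12−4→G=1. Hits: 1.

2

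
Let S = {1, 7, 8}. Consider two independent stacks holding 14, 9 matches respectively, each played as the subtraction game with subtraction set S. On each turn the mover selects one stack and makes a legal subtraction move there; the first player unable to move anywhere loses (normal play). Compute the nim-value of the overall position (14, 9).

1

All stacks use S = {1, 7, 8}:
n :  0  1  2  3  4  5  6  7  8  9 10 11 12 13 14
G :  0  1  0  1  0  1  0  1  2  3  2  3  2  3  2
Stack A: G(14) = 2.
Stack B: G(9) = 3.
Combined Grundy value = 2 ⊕ 3 = 1.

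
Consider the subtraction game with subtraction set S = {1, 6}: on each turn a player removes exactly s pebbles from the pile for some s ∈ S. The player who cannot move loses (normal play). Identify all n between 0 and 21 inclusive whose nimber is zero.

n :  0  1  2  3  4  5  6  7  8  9 10 11 12 13 14 15 16 17 18 19 20 21
G :  0  1  0  1  0  1  2  0  1  0  1  0  1  2  0  1  0  1  0  1  2  0
P-positions are exactly the n with G(n) = 0.

0, 2, 4, 7, 9, 11, 14, 16, 18, 21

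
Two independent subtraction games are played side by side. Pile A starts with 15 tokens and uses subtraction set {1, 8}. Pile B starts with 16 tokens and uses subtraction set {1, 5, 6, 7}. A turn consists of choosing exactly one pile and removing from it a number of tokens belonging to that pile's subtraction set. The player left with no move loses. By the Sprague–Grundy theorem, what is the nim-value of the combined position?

0

Pile A, S = {1, 8}:
n :  0  1  2  3  4  5  6  7  8  9 10 11 12 13 14 15
G :  0  1  0  1  0  1  0  1  2  0  1  0  1  0  1  0
G_A(15) = 0.
Pile B, S = {1, 5, 6, 7}:
G(0) = 0
G(1) = mex{0} = 1
G(2) = mex{1} = 0
G(3) = mex{0} = 1
G(4) = mex{1} = 0
G(5) = mex{0,0} = 1
G(6) = mex{1,1,0} = 2
G(7) = mex{2,0,1,0} = 3
G(8) = mex{3,1,0,1} = 2
G(9) = mex{2,0,1,0} = 3
G(10) = mex{3,1,0,1} = 2
G(11) = mex{2,2,1,0} = 3
G(12) = mex{3,3,2,1} = 0
G(13) = mex{0,2,3,2} = 1
G(14) = mex{1,3,2,3} = 0
G(15) = mex{0,2,3,2} = 1
G(16) = mex{1,3,2,3} = 0
G_B(16) = 0.
Combined Grundy value = 0 ⊕ 0 = 0.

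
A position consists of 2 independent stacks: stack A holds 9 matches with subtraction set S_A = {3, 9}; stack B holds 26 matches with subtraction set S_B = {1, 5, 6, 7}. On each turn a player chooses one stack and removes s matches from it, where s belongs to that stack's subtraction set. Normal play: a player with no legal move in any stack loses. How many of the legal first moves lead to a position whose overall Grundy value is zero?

3

Stack A, S = {3, 9}:
n : 0 1 2 3 4 5 6 7 8 9
G : 0 0 0 1 1 1 0 0 0 1
G_A(9) = 1.
Stack B, S = {1, 5, 6, 7}:
n :  0  1  2  3  4  5  6  7  8  9 10 11 12 13 14 15 16 17 18 19 20 21 22 23 24 25 26
G :  0  1  0  1  0  1  2  3  2  3  2  3  0  1  0  1  0  1  2  3  2  3  2  3  0  1  0
G_B(26) = 0.
Combined Grundy value = 1 ⊕ 0 = 1.
A winning move leaves total XOR = 0, i.e. changes one component's Grundy value g to g ⊕ X where X is the current total.
Stack A: need g' = 1⊕1 = 0. Options: 9−3→G=0, 9−9→G=0. Hits: 2.
Stack B: need g' = 0⊕1 = 1. Options: 26−1→G=1, 26−5→G=3, 26−6→G=2, 26−7→G=3. Hits: 1.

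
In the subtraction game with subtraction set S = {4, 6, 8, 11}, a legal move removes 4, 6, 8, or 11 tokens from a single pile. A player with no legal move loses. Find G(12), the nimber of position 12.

3

G(0) = 0
G(1) = mex{} = 0
G(2) = mex{} = 0
G(3) = mex{} = 0
G(4) = mex{0} = 1
G(5) = mex{0} = 1
G(6) = mex{0,0} = 1
G(7) = mex{0,0} = 1
G(8) = mex{1,0,0} = 2
G(9) = mex{1,0,0} = 2
G(10) = mex{1,1,0} = 2
G(11) = mex{1,1,0,0} = 2
G(12) = mex{2,1,1,0} = 3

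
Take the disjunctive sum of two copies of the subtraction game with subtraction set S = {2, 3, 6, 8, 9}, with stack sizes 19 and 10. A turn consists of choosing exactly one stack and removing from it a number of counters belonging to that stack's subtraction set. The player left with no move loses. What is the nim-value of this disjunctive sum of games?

All stacks use S = {2, 3, 6, 8, 9}:
n :  0  1  2  3  4  5  6  7  8  9 10 11 12 13 14 15 16 17 18 19
G :  0  0  1  1  2  0  3  1  2  2  3  3  0  4  1  5  0  0  1  1
Stack A: G(19) = 1.
Stack B: G(10) = 3.
Combined Grundy value = 1 ⊕ 3 = 2.

2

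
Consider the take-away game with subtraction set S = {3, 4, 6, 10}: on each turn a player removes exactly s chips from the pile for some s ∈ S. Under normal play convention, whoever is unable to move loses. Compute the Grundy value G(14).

G(0) = 0
G(1) = mex{} = 0
G(2) = mex{} = 0
G(3) = mex{0} = 1
G(4) = mex{0,0} = 1
G(5) = mex{0,0} = 1
G(6) = mex{1,0,0} = 2
G(7) = mex{1,1,0} = 2
G(8) = mex{1,1,0} = 2
G(9) = mex{2,1,1} = 0
G(10) = mex{2,2,1,0} = 3
G(11) = mex{2,2,1,0} = 3
G(12) = mex{0,2,2,0} = 1
G(13) = mex{3,0,2,1} = 4
G(14) = mex{3,3,2,1} = 0

0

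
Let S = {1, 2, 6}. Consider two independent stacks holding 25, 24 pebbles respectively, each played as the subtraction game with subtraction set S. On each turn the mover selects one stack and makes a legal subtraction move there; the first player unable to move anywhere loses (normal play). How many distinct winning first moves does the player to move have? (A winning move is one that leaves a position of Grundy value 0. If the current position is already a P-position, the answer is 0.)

3

All stacks use S = {1, 2, 6}:
n :  0  1  2  3  4  5  6  7  8  9 10 11 12 13 14 15 16 17 18 19 20 21 22 23 24 25
G :  0  1  2  0  1  2  3  0  1  2  0  1  2  3  0  1  2  0  1  2  3  0  1  2  0  1
Stack A: G(25) = 1.
Stack B: G(24) = 0.
Combined Grundy value = 1 ⊕ 0 = 1.
A winning move leaves total XOR = 0, i.e. changes one component's Grundy value g to g ⊕ X where X is the current total.
Stack A: need g' = 1⊕1 = 0. Options: 25−1→G=0, 25−2→G=2, 25−6→G=2. Hits: 1.
Stack B: need g' = 0⊕1 = 1. Options: 24−1→G=2, 24−2→G=1, 24−6→G=1. Hits: 2.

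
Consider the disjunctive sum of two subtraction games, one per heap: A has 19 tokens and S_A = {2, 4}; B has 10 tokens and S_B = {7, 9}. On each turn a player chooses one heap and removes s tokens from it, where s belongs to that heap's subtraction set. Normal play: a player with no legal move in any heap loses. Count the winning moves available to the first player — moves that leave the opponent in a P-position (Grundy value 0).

Heap A, S = {2, 4}:
G(0) = 0
G(1) = mex{} = 0
G(2) = mex{0} = 1
G(3) = mex{0} = 1
G(4) = mex{1,0} = 2
G(5) = mex{1,0} = 2
G(6) = mex{2,1} = 0
G(7) = mex{2,1} = 0
G(8) = mex{0,2} = 1
G(9) = mex{0,2} = 1
G(10) = mex{1,0} = 2
G(11) = mex{1,0} = 2
G(12) = mex{2,1} = 0
G(13) = mex{2,1} = 0
G(14) = mex{0,2} = 1
G(15) = mex{0,2} = 1
G(16) = mex{1,0} = 2
G(17) = mex{1,0} = 2
G(18) = mex{2,1} = 0
G(19) = mex{2,1} = 0
G_A(19) = 0.
Heap B, S = {7, 9}:
n :  0  1  2  3  4  5  6  7  8  9 10
G :  0  0  0  0  0  0  0  1  1  1  1
G_B(10) = 1.
Combined Grundy value = 0 ⊕ 1 = 1.
A winning move leaves total XOR = 0, i.e. changes one component's Grundy value g to g ⊕ X where X is the current total.
Heap A: need g' = 0⊕1 = 1. Options: 19−2→G=2, 19−4→G=1. Hits: 1.
Heap B: need g' = 1⊕1 = 0. Options: 10−7→G=0, 10−9→G=0. Hits: 2.

3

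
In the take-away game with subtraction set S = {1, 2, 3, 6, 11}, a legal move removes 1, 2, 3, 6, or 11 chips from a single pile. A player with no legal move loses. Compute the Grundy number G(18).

n :  0  1  2  3  4  5  6  7  8  9 10 11 12 13 14 15 16 17 18
G :  0  1  2  3  0  1  2  3  0  1  2  3  0  1  2  3  0  1  2

2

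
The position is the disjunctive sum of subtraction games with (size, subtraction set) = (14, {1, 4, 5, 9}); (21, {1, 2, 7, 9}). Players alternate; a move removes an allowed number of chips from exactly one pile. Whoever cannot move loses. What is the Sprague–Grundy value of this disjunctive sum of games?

6

Pile A, S = {1, 4, 5, 9}:
n :  0  1  2  3  4  5  6  7  8  9 10 11 12 13 14
G :  0  1  0  1  2  3  2  3  0  1  0  1  2  3  2
G_A(14) = 2.
Pile B, S = {1, 2, 7, 9}:
n :  0  1  2  3  4  5  6  7  8  9 10 11 12 13 14 15 16 17 18 19 20 21
G :  0  1  2  0  1  2  0  1  2  3  4  0  1  2  0  1  2  0  1  2  3  4
G_B(21) = 4.
Combined Grundy value = 2 ⊕ 4 = 6.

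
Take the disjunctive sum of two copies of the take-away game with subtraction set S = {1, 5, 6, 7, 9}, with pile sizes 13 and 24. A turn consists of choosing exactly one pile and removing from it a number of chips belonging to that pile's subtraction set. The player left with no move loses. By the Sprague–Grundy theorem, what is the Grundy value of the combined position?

1

All piles use S = {1, 5, 6, 7, 9}:
n :  0  1  2  3  4  5  6  7  8  9 10 11 12 13 14 15 16 17 18 19 20 21 22 23 24
G :  0  1  0  1  0  1  2  3  2  3  2  3  0  1  0  1  0  1  2  3  2  3  2  3  0
Pile A: G(13) = 1.
Pile B: G(24) = 0.
Combined Grundy value = 1 ⊕ 0 = 1.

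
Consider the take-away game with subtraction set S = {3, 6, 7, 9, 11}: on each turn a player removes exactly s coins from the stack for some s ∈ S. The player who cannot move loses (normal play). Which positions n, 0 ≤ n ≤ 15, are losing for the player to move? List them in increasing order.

G(0) = 0
G(1) = mex{} = 0
G(2) = mex{} = 0
G(3) = mex{0} = 1
G(4) = mex{0} = 1
G(5) = mex{0} = 1
G(6) = mex{1,0} = 2
G(7) = mex{1,0,0} = 2
G(8) = mex{1,0,0} = 2
G(9) = mex{2,1,0,0} = 3
G(10) = mex{2,1,1,0} = 3
G(11) = mex{2,1,1,0,0} = 3
G(12) = mex{3,2,1,1,0} = 4
G(13) = mex{3,2,2,1,0} = 4
G(14) = mex{3,2,2,1,1} = 0
G(15) = mex{4,3,2,2,1} = 0
P-positions are exactly the n with G(n) = 0.

0, 1, 2, 14, 15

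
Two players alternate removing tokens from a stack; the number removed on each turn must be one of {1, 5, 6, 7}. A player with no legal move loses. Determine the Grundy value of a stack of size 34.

2

G(0) = 0
G(1) = mex{0} = 1
G(2) = mex{1} = 0
G(3) = mex{0} = 1
G(4) = mex{1} = 0
G(5) = mex{0,0} = 1
G(6) = mex{1,1,0} = 2
G(7) = mex{2,0,1,0} = 3
G(8) = mex{3,1,0,1} = 2
G(9) = mex{2,0,1,0} = 3
G(10) = mex{3,1,0,1} = 2
G(11) = mex{2,2,1,0} = 3
G(12) = mex{3,3,2,1} = 0
G(13) = mex{0,2,3,2} = 1
G(14) = mex{1,3,2,3} = 0
G(15) = mex{0,2,3,2} = 1
G(16) = mex{1,3,2,3} = 0
G(17) = mex{0,0,3,2} = 1
G(18) = mex{1,1,0,3} = 2
G(19) = mex{2,0,1,0} = 3
G(20) = mex{3,1,0,1} = 2
G(21) = mex{2,0,1,0} = 3
G(22) = mex{3,1,0,1} = 2
G(23) = mex{2,2,1,0} = 3
G(24) = mex{3,3,2,1} = 0
G(25) = mex{0,2,3,2} = 1
G(26) = mex{1,3,2,3} = 0
G(27) = mex{0,2,3,2} = 1
G(28) = mex{1,3,2,3} = 0
G(29) = mex{0,0,3,2} = 1
G(30) = mex{1,1,0,3} = 2
G(31) = mex{2,0,1,0} = 3
G(32) = mex{3,1,0,1} = 2
G(33) = mex{2,0,1,0} = 3
G(34) = mex{3,1,0,1} = 2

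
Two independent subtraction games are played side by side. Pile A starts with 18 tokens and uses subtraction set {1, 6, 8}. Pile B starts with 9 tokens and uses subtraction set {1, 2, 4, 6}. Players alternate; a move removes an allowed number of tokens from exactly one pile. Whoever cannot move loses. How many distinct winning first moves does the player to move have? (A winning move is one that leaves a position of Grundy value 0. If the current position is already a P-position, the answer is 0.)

Pile A, S = {1, 6, 8}:
n :  0  1  2  3  4  5  6  7  8  9 10 11 12 13 14 15 16 17 18
G :  0  1  0  1  0  1  2  0  1  0  1  0  1  2  0  1  0  1  0
G_A(18) = 0.
Pile B, S = {1, 2, 4, 6}:
n : 0 1 2 3 4 5 6 7 8 9
G : 0 1 2 0 1 2 3 4 0 1
G_B(9) = 1.
Combined Grundy value = 0 ⊕ 1 = 1.
A winning move leaves total XOR = 0, i.e. changes one component's Grundy value g to g ⊕ X where X is the current total.
Pile A: need g' = 0⊕1 = 1. Options: 18−1→G=1, 18−6→G=1, 18−8→G=1. Hits: 3.
Pile B: need g' = 1⊕1 = 0. Options: 9−1→G=0, 9−2→G=4, 9−4→G=2, 9−6→G=0. Hits: 2.

5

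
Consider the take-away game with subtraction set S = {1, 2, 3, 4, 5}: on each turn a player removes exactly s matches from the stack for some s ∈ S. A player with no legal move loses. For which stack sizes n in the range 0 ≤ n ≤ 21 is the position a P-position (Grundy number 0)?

n :  0  1  2  3  4  5  6  7  8  9 10 11 12 13 14 15 16 17 18 19 20 21
G :  0  1  2  3  4  5  0  1  2  3  4  5  0  1  2  3  4  5  0  1  2  3
P-positions are exactly the n with G(n) = 0.

0, 6, 12, 18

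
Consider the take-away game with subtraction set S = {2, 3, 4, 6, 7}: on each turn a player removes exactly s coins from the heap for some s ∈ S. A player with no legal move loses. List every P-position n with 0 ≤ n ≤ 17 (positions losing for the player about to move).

n :  0  1  2  3  4  5  6  7  8  9 10 11 12 13 14 15 16 17
G :  0  0  1  1  2  2  3  3  4  0  0  1  1  2  2  3  3  4
P-positions are exactly the n with G(n) = 0.

0, 1, 9, 10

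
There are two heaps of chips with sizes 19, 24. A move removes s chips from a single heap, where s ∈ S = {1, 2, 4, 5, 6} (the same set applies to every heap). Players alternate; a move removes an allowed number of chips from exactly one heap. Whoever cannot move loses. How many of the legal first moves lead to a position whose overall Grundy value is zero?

2

All heaps use S = {1, 2, 4, 5, 6}:
G(0) = 0
G(1) = mex{0} = 1
G(2) = mex{1,0} = 2
G(3) = mex{2,1} = 0
G(4) = mex{0,2,0} = 1
G(5) = mex{1,0,1,0} = 2
G(6) = mex{2,1,2,1,0} = 3
G(7) = mex{3,2,0,2,1} = 4
G(8) = mex{4,3,1,0,2} = 5
G(9) = mex{5,4,2,1,0} = 3
G(10) = mex{3,5,3,2,1} = 0
G(11) = mex{0,3,4,3,2} = 1
G(12) = mex{1,0,5,4,3} = 2
G(13) = mex{2,1,3,5,4} = 0
G(14) = mex{0,2,0,3,5} = 1
G(15) = mex{1,0,1,0,3} = 2
G(16) = mex{2,1,2,1,0} = 3
G(17) = mex{3,2,0,2,1} = 4
G(18) = mex{4,3,1,0,2} = 5
G(19) = mex{5,4,2,1,0} = 3
G(20) = mex{3,5,3,2,1} = 0
G(21) = mex{0,3,4,3,2} = 1
G(22) = mex{1,0,5,4,3} = 2
G(23) = mex{2,1,3,5,4} = 0
G(24) = mex{0,2,0,3,5} = 1
Heap A: G(19) = 3.
Heap B: G(24) = 1.
Combined Grundy value = 3 ⊕ 1 = 2.
A winning move leaves total XOR = 0, i.e. changes one component's Grundy value g to g ⊕ X where X is the current total.
Heap A: need g' = 3⊕2 = 1. Options: 19−1→G=5, 19−2→G=4, 19−4→G=2, 19−5→G=1, 19−6→G=0. Hits: 1.
Heap B: need g' = 1⊕2 = 3. Options: 24−1→G=0, 24−2→G=2, 24−4→G=0, 24−5→G=3, 24−6→G=5. Hits: 1.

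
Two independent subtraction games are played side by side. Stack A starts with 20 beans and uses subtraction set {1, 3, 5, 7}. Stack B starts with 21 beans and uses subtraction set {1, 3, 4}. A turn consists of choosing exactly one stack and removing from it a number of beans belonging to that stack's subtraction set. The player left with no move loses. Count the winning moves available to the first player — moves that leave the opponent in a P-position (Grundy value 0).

0

Stack A, S = {1, 3, 5, 7}:
n :  0  1  2  3  4  5  6  7  8  9 10 11 12 13 14 15 16 17 18 19 20
G :  0  1  0  1  0  1  0  1  0  1  0  1  0  1  0  1  0  1  0  1  0
G_A(20) = 0.
Stack B, S = {1, 3, 4}:
n :  0  1  2  3  4  5  6  7  8  9 10 11 12 13 14 15 16 17 18 19 20 21
G :  0  1  0  1  2  3  2  0  1  0  1  2  3  2  0  1  0  1  2  3  2  0
G_B(21) = 0.
Combined Grundy value = 0 ⊕ 0 = 0.
A winning move leaves total XOR = 0, i.e. changes one component's Grundy value g to g ⊕ X where X is the current total.
Stack A: target g' = 0⊕0 = 0, but every legal move changes the Grundy value (mex property), so 0 moves.
Stack B: target g' = 0⊕0 = 0, but every legal move changes the Grundy value (mex property), so 0 moves.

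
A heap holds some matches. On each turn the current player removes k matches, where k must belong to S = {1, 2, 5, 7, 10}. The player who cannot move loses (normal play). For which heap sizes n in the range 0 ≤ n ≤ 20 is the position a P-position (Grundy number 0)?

G(0) = 0
G(1) = mex{0} = 1
G(2) = mex{1,0} = 2
G(3) = mex{2,1} = 0
G(4) = mex{0,2} = 1
G(5) = mex{1,0,0} = 2
G(6) = mex{2,1,1} = 0
G(7) = mex{0,2,2,0} = 1
G(8) = mex{1,0,0,1} = 2
G(9) = mex{2,1,1,2} = 0
G(10) = mex{0,2,2,0,0} = 1
G(11) = mex{1,0,0,1,1} = 2
G(12) = mex{2,1,1,2,2} = 0
G(13) = mex{0,2,2,0,0} = 1
G(14) = mex{1,0,0,1,1} = 2
G(15) = mex{2,1,1,2,2} = 0
G(16) = mex{0,2,2,0,0} = 1
G(17) = mex{1,0,0,1,1} = 2
G(18) = mex{2,1,1,2,2} = 0
G(19) = mex{0,2,2,0,0} = 1
G(20) = mex{1,0,0,1,1} = 2
P-positions are exactly the n with G(n) = 0.

0, 3, 6, 9, 12, 15, 18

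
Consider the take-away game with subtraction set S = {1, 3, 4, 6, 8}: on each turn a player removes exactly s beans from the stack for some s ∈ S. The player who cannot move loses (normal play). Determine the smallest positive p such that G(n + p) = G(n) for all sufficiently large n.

G(0) = 0
G(1) = mex{0} = 1
G(2) = mex{1} = 0
G(3) = mex{0,0} = 1
G(4) = mex{1,1,0} = 2
G(5) = mex{2,0,1} = 3
G(6) = mex{3,1,0,0} = 2
G(7) = mex{2,2,1,1} = 0
G(8) = mex{0,3,2,0,0} = 1
G(9) = mex{1,2,3,1,1} = 0
G(10) = mex{0,0,2,2,0} = 1
G(11) = mex{1,1,0,3,1} = 2
G(12) = mex{2,0,1,2,2} = 3
G(13) = mex{3,1,0,0,3} = 2
G(14) = mex{2,2,1,1,2} = 0
G(15) = mex{0,3,2,0,0} = 1
G(16) = mex{1,2,3,1,1} = 0
G(n+7) = G(n) holds for n = 0,…,7 (a full window of length max(S) = 8), so the sequence is purely periodic with period 7.

7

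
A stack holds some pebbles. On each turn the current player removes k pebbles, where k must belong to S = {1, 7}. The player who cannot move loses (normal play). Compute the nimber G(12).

n :  0  1  2  3  4  5  6  7  8  9 10 11 12
G :  0  1  0  1  0  1  0  1  0  1  0  1  0

0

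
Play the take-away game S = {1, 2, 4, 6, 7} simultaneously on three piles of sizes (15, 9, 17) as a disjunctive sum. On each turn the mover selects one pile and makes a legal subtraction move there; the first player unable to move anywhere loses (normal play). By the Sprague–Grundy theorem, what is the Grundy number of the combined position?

4

All piles use S = {1, 2, 4, 6, 7}:
n :  0  1  2  3  4  5  6  7  8  9 10 11 12 13 14 15 16 17
G :  0  1  2  0  1  2  3  4  0  1  2  0  1  2  3  4  0  1
Pile A: G(15) = 4.
Pile B: G(9) = 1.
Pile C: G(17) = 1.
Combined Grundy value = 4 ⊕ 1 ⊕ 1 = 4.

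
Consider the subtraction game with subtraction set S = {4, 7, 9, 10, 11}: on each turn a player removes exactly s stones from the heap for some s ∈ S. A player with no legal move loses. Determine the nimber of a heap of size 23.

n :  0  1  2  3  4  5  6  7  8  9 10 11 12 13 14 15 16 17 18 19 20 21 22 23
G :  0  0  0  0  1  1  1  1  2  2  2  2  3  3  3  0  0  0  0  1  1  1  1  2

2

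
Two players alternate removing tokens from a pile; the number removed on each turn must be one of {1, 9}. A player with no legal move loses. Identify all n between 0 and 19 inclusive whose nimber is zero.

0, 2, 4, 6, 8, 10, 12, 14, 16, 18

n :  0  1  2  3  4  5  6  7  8  9 10 11 12 13 14 15 16 17 18 19
G :  0  1  0  1  0  1  0  1  0  1  0  1  0  1  0  1  0  1  0  1
P-positions are exactly the n with G(n) = 0.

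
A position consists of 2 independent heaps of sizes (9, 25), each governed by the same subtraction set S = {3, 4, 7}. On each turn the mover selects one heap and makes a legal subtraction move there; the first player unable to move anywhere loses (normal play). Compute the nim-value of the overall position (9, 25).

All heaps use S = {3, 4, 7}:
n :  0  1  2  3  4  5  6  7  8  9 10 11 12 13 14 15 16 17 18 19 20 21 22 23 24 25
G :  0  0  0  1  1  1  2  2  2  3  0  0  0  1  1  1  2  2  2  3  0  0  0  1  1  1
Heap A: G(9) = 3.
Heap B: G(25) = 1.
Combined Grundy value = 3 ⊕ 1 = 2.

2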